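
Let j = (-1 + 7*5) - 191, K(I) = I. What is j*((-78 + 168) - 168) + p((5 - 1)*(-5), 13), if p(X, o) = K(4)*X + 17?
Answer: 12183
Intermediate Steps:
p(X, o) = 17 + 4*X (p(X, o) = 4*X + 17 = 17 + 4*X)
j = -157 (j = (-1 + 35) - 191 = 34 - 191 = -157)
j*((-78 + 168) - 168) + p((5 - 1)*(-5), 13) = -157*((-78 + 168) - 168) + (17 + 4*((5 - 1)*(-5))) = -157*(90 - 168) + (17 + 4*(4*(-5))) = -157*(-78) + (17 + 4*(-20)) = 12246 + (17 - 80) = 12246 - 63 = 12183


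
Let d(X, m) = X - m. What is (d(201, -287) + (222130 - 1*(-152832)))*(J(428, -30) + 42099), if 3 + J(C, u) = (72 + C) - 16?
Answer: 15986661000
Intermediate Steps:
J(C, u) = 53 + C (J(C, u) = -3 + ((72 + C) - 16) = -3 + (56 + C) = 53 + C)
(d(201, -287) + (222130 - 1*(-152832)))*(J(428, -30) + 42099) = ((201 - 1*(-287)) + (222130 - 1*(-152832)))*((53 + 428) + 42099) = ((201 + 287) + (222130 + 152832))*(481 + 42099) = (488 + 374962)*42580 = 375450*42580 = 15986661000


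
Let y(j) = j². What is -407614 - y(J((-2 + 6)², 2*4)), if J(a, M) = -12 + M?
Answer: -407630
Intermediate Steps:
-407614 - y(J((-2 + 6)², 2*4)) = -407614 - (-12 + 2*4)² = -407614 - (-12 + 8)² = -407614 - 1*(-4)² = -407614 - 1*16 = -407614 - 16 = -407630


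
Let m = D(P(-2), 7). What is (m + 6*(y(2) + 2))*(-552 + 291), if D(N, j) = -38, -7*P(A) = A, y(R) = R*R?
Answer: 522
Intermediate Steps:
y(R) = R²
P(A) = -A/7
m = -38
(m + 6*(y(2) + 2))*(-552 + 291) = (-38 + 6*(2² + 2))*(-552 + 291) = (-38 + 6*(4 + 2))*(-261) = (-38 + 6*6)*(-261) = (-38 + 36)*(-261) = -2*(-261) = 522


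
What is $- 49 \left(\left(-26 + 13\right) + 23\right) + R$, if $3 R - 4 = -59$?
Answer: $- \frac{1525}{3} \approx -508.33$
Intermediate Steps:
$R = - \frac{55}{3}$ ($R = \frac{4}{3} + \frac{1}{3} \left(-59\right) = \frac{4}{3} - \frac{59}{3} = - \frac{55}{3} \approx -18.333$)
$- 49 \left(\left(-26 + 13\right) + 23\right) + R = - 49 \left(\left(-26 + 13\right) + 23\right) - \frac{55}{3} = - 49 \left(-13 + 23\right) - \frac{55}{3} = \left(-49\right) 10 - \frac{55}{3} = -490 - \frac{55}{3} = - \frac{1525}{3}$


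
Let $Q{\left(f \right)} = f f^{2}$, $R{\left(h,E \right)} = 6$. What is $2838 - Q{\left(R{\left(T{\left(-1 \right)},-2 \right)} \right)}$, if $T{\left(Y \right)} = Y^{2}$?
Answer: $2622$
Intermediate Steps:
$Q{\left(f \right)} = f^{3}$
$2838 - Q{\left(R{\left(T{\left(-1 \right)},-2 \right)} \right)} = 2838 - 6^{3} = 2838 - 216 = 2622$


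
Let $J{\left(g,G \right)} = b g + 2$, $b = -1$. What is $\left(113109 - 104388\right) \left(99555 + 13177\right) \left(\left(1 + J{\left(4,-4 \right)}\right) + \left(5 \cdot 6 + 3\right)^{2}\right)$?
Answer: $1069651719936$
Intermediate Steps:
$J{\left(g,G \right)} = 2 - g$ ($J{\left(g,G \right)} = - g + 2 = 2 - g$)
$\left(113109 - 104388\right) \left(99555 + 13177\right) \left(\left(1 + J{\left(4,-4 \right)}\right) + \left(5 \cdot 6 + 3\right)^{2}\right) = \left(113109 - 104388\right) \left(99555 + 13177\right) \left(\left(1 + \left(2 - 4\right)\right) + \left(5 \cdot 6 + 3\right)^{2}\right) = 8721 \cdot 112732 \left(\left(1 + \left(2 - 4\right)\right) + \left(30 + 3\right)^{2}\right) = 983135772 \left(\left(1 - 2\right) + 33^{2}\right) = 983135772 \left(-1 + 1089\right) = 983135772 \cdot 1088 = 1069651719936$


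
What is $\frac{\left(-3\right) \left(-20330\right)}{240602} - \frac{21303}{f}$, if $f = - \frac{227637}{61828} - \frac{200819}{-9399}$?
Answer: $- \frac{114536023958973297}{95099578157513} \approx -1204.4$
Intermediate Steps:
$f = \frac{790513613}{44701644}$ ($f = \left(-227637\right) \frac{1}{61828} - - \frac{200819}{9399} = - \frac{227637}{61828} + \frac{200819}{9399} = \frac{790513613}{44701644} \approx 17.684$)
$\frac{\left(-3\right) \left(-20330\right)}{240602} - \frac{21303}{f} = \frac{\left(-3\right) \left(-20330\right)}{240602} - \frac{21303}{\frac{790513613}{44701644}} = 60990 \cdot \frac{1}{240602} - \frac{952279122132}{790513613} = \frac{30495}{120301} - \frac{952279122132}{790513613} = - \frac{114536023958973297}{95099578157513}$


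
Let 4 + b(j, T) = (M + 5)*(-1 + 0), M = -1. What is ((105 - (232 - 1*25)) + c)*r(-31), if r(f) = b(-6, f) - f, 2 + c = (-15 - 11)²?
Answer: 13156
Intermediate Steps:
c = 674 (c = -2 + (-15 - 11)² = -2 + (-26)² = -2 + 676 = 674)
b(j, T) = -8 (b(j, T) = -4 + (-1 + 5)*(-1 + 0) = -4 + 4*(-1) = -4 - 4 = -8)
r(f) = -8 - f
((105 - (232 - 1*25)) + c)*r(-31) = ((105 - (232 - 1*25)) + 674)*(-8 - 1*(-31)) = ((105 - (232 - 25)) + 674)*(-8 + 31) = ((105 - 1*207) + 674)*23 = ((105 - 207) + 674)*23 = (-102 + 674)*23 = 572*23 = 13156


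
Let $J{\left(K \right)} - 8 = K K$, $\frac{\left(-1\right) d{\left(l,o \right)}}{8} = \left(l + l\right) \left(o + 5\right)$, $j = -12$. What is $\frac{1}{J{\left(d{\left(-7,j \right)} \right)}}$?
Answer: $\frac{1}{614664} \approx 1.6269 \cdot 10^{-6}$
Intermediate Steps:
$d{\left(l,o \right)} = - 16 l \left(5 + o\right)$ ($d{\left(l,o \right)} = - 8 \left(l + l\right) \left(o + 5\right) = - 8 \cdot 2 l \left(5 + o\right) = - 16 l \left(5 + o\right)$)
$J{\left(K \right)} = 8 + K^{2}$ ($J{\left(K \right)} = 8 + K K = 8 + K^{2}$)
$\frac{1}{J{\left(d{\left(-7,j \right)} \right)}} = \frac{1}{8 + \left(\left(-16\right) \left(-7\right) \left(5 - 12\right)\right)^{2}} = \frac{1}{8 + \left(\left(-16\right) \left(-7\right) \left(-7\right)\right)^{2}} = \frac{1}{8 + \left(-784\right)^{2}} = \frac{1}{8 + 614656} = \frac{1}{614664}$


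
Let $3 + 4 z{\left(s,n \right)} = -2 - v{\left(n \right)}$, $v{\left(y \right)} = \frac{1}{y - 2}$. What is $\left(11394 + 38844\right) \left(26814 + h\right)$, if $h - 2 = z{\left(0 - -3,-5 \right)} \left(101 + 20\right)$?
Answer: $\frac{9378605673}{7} \approx 1.3398 \cdot 10^{9}$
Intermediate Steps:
$v{\left(y \right)} = \frac{1}{-2 + y}$
$z{\left(s,n \right)} = - \frac{5}{4} - \frac{1}{4 \left(-2 + n\right)}$ ($z{\left(s,n \right)} = - \frac{3}{4} + \frac{-2 - \frac{1}{-2 + n}}{4} = - \frac{3}{4} - \left(\frac{1}{2} + \frac{1}{4 \left(-2 + n\right)}\right) = - \frac{5}{4} - \frac{1}{4 \left(-2 + n\right)}$)
$h = - \frac{2029}{14}$ ($h = 2 + \frac{9 - -25}{4 \left(-2 - 5\right)} \left(101 + 20\right) = 2 + \frac{9 + 25}{4 \left(-7\right)} 121 = 2 + \frac{1}{4} \left(- \frac{1}{7}\right) 34 \cdot 121 = 2 - \frac{2057}{14} = - \frac{2029}{14} \approx -144.93$)
$\left(11394 + 38844\right) \left(26814 + h\right) = \left(11394 + 38844\right) \left(26814 - \frac{2029}{14}\right) = 50238 \cdot \frac{373367}{14} = \frac{9378605673}{7}$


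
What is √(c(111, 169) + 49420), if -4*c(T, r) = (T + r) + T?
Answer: 3*√21921/2 ≈ 222.09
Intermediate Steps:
c(T, r) = -T/2 - r/4 (c(T, r) = -((T + r) + T)/4 = -(r + 2*T)/4 = -T/2 - r/4)
√(c(111, 169) + 49420) = √((-½*111 - ¼*169) + 49420) = √((-111/2 - 169/4) + 49420) = √(-391/4 + 49420) = √(197289/4) = 3*√21921/2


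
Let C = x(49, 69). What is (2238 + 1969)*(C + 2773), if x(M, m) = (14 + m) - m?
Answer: 11724909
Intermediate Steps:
x(M, m) = 14
C = 14
(2238 + 1969)*(C + 2773) = (2238 + 1969)*(14 + 2773) = 4207*2787 = 11724909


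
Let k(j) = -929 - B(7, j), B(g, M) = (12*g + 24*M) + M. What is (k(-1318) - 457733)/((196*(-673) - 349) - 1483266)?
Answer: 60828/230789 ≈ 0.26357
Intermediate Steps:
B(g, M) = 12*g + 25*M
k(j) = -1013 - 25*j (k(j) = -929 - (12*7 + 25*j) = -929 - (84 + 25*j) = -929 + (-84 - 25*j) = -1013 - 25*j)
(k(-1318) - 457733)/((196*(-673) - 349) - 1483266) = ((-1013 - 25*(-1318)) - 457733)/((196*(-673) - 349) - 1483266) = ((-1013 + 32950) - 457733)/((-131908 - 349) - 1483266) = (31937 - 457733)/(-132257 - 1483266) = -425796/(-1615523) = -425796*(-1/1615523) = 60828/230789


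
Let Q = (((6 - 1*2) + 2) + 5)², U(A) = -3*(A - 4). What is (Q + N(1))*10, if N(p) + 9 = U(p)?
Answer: 1210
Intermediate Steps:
U(A) = 12 - 3*A (U(A) = -3*(-4 + A) = 12 - 3*A)
N(p) = 3 - 3*p (N(p) = -9 + (12 - 3*p) = 3 - 3*p)
Q = 121 (Q = (((6 - 2) + 2) + 5)² = ((4 + 2) + 5)² = (6 + 5)² = 11² = 121)
(Q + N(1))*10 = (121 + (3 - 3*1))*10 = (121 + (3 - 3))*10 = (121 + 0)*10 = 121*10 = 1210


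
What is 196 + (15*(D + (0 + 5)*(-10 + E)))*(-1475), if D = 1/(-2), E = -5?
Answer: 3341267/2 ≈ 1.6706e+6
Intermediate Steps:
D = -½ ≈ -0.50000
196 + (15*(D + (0 + 5)*(-10 + E)))*(-1475) = 196 + (15*(-½ + (0 + 5)*(-10 - 5)))*(-1475) = 196 + (15*(-½ + 5*(-15)))*(-1475) = 196 + (15*(-½ - 75))*(-1475) = 196 + (15*(-151/2))*(-1475) = 196 - 2265/2*(-1475) = 196 + 3340875/2 = 3341267/2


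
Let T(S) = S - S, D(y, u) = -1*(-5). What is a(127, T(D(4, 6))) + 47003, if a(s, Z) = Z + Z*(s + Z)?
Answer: 47003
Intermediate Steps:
D(y, u) = 5
T(S) = 0
a(s, Z) = Z + Z*(Z + s)
a(127, T(D(4, 6))) + 47003 = 0*(1 + 0 + 127) + 47003 = 0*128 + 47003 = 0 + 47003 = 47003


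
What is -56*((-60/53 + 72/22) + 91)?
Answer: -3040856/583 ≈ -5215.9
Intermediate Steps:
-56*((-60/53 + 72/22) + 91) = -56*((-60*1/53 + 72*(1/22)) + 91) = -56*((-60/53 + 36/11) + 91) = -56*(1248/583 + 91) = -56*54301/583 = -3040856/583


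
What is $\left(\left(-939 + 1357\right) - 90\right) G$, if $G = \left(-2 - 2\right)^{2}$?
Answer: $5248$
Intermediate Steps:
$G = 16$ ($G = \left(-4\right)^{2} = 16$)
$\left(\left(-939 + 1357\right) - 90\right) G = \left(\left(-939 + 1357\right) - 90\right) 16 = \left(418 - 90\right) 16 = 328 \cdot 16 = 5248$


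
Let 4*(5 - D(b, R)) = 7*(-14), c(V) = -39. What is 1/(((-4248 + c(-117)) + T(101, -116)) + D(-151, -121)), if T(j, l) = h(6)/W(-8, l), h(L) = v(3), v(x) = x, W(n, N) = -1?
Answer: -2/8521 ≈ -0.00023471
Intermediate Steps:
h(L) = 3
T(j, l) = -3 (T(j, l) = 3/(-1) = 3*(-1) = -3)
D(b, R) = 59/2 (D(b, R) = 5 - 7*(-14)/4 = 5 - ¼*(-98) = 5 + 49/2 = 59/2)
1/(((-4248 + c(-117)) + T(101, -116)) + D(-151, -121)) = 1/(((-4248 - 39) - 3) + 59/2) = 1/((-4287 - 3) + 59/2) = 1/(-4290 + 59/2) = 1/(-8521/2) = -2/8521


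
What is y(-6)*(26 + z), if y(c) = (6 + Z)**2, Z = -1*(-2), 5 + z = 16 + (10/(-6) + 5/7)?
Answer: 48448/21 ≈ 2307.0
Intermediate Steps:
z = 211/21 (z = -5 + (16 + (10/(-6) + 5/7)) = -5 + (16 + (10*(-1/6) + 5*(1/7))) = -5 + (16 + (-5/3 + 5/7)) = -5 + (16 - 20/21) = -5 + 316/21 = 211/21 ≈ 10.048)
Z = 2
y(c) = 64 (y(c) = (6 + 2)**2 = 8**2 = 64)
y(-6)*(26 + z) = 64*(26 + 211/21) = 64*(757/21) = 48448/21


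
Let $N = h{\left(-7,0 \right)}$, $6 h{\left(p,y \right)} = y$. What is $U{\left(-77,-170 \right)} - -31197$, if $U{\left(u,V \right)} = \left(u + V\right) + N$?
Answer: $30950$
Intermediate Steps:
$h{\left(p,y \right)} = \frac{y}{6}$
$N = 0$ ($N = \frac{1}{6} \cdot 0 = 0$)
$U{\left(u,V \right)} = V + u$ ($U{\left(u,V \right)} = \left(u + V\right) + 0 = \left(V + u\right) + 0 = V + u$)
$U{\left(-77,-170 \right)} - -31197 = \left(-170 - 77\right) - -31197 = -247 + 31197 = 30950$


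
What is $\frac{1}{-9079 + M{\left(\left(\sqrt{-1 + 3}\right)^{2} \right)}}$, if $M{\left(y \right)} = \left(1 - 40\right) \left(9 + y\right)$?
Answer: $- \frac{1}{9508} \approx -0.00010517$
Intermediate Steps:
$M{\left(y \right)} = -351 - 39 y$ ($M{\left(y \right)} = - 39 \left(9 + y\right) = -351 - 39 y$)
$\frac{1}{-9079 + M{\left(\left(\sqrt{-1 + 3}\right)^{2} \right)}} = \frac{1}{-9079 - \left(351 + 39 \left(\sqrt{-1 + 3}\right)^{2}\right)} = \frac{1}{-9079 - \left(351 + 39 \left(\sqrt{2}\right)^{2}\right)} = \frac{1}{-9079 - 429} = \frac{1}{-9508} = - \frac{1}{9508}$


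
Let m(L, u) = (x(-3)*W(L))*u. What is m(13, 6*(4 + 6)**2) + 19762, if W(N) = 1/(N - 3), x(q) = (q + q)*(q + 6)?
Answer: 18682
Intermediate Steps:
x(q) = 2*q*(6 + q) (x(q) = (2*q)*(6 + q) = 2*q*(6 + q))
W(N) = 1/(-3 + N)
m(L, u) = -18*u/(-3 + L) (m(L, u) = ((2*(-3)*(6 - 3))/(-3 + L))*u = ((2*(-3)*3)/(-3 + L))*u = (-18/(-3 + L))*u = -18*u/(-3 + L))
m(13, 6*(4 + 6)**2) + 19762 = -18*6*(4 + 6)**2/(-3 + 13) + 19762 = -18*6*10**2/10 + 19762 = -18*6*100*1/10 + 19762 = -18*600*1/10 + 19762 = -1080 + 19762 = 18682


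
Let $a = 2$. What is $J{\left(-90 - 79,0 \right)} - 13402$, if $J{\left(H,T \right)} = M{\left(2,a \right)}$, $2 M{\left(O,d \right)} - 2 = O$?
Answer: $-13400$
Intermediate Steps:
$M{\left(O,d \right)} = 1 + \frac{O}{2}$
$J{\left(H,T \right)} = 2$ ($J{\left(H,T \right)} = 1 + \frac{1}{2} \cdot 2 = 1 + 1 = 2$)
$J{\left(-90 - 79,0 \right)} - 13402 = 2 - 13402 = -13400$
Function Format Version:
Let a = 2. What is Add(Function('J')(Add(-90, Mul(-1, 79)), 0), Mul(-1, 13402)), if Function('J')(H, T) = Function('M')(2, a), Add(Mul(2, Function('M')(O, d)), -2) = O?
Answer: -13400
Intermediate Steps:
Function('M')(O, d) = Add(1, Mul(Rational(1, 2), O))
Function('J')(H, T) = 2 (Function('J')(H, T) = Add(1, Mul(Rational(1, 2), 2)) = Add(1, 1) = 2)
Add(Function('J')(Add(-90, Mul(-1, 79)), 0), Mul(-1, 13402)) = Add(2, Mul(-1, 13402)) = Add(2, -13402) = -13400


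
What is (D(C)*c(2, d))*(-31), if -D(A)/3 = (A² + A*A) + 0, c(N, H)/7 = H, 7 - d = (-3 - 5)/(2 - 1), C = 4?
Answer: 312480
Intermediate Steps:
d = 15 (d = 7 - (-3 - 5)/(2 - 1) = 7 - (-8)/1 = 7 - (-8) = 7 - 1*(-8) = 7 + 8 = 15)
c(N, H) = 7*H
D(A) = -6*A² (D(A) = -3*((A² + A*A) + 0) = -3*((A² + A²) + 0) = -3*(2*A² + 0) = -6*A²)
(D(C)*c(2, d))*(-31) = ((-6*4²)*(7*15))*(-31) = (-6*16*105)*(-31) = -96*105*(-31) = -10080*(-31) = 312480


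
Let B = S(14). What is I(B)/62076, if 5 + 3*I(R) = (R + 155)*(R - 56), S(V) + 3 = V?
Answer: -7475/186228 ≈ -0.040139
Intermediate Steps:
S(V) = -3 + V
B = 11 (B = -3 + 14 = 11)
I(R) = -5/3 + (-56 + R)*(155 + R)/3 (I(R) = -5/3 + ((R + 155)*(R - 56))/3 = -5/3 + ((155 + R)*(-56 + R))/3 = -5/3 + ((-56 + R)*(155 + R))/3 = -5/3 + (-56 + R)*(155 + R)/3)
I(B)/62076 = (-2895 + 33*11 + (⅓)*11²)/62076 = (-2895 + 363 + (⅓)*121)*(1/62076) = (-2895 + 363 + 121/3)*(1/62076) = -7475/3*1/62076 = -7475/186228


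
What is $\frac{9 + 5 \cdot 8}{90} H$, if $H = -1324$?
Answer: $- \frac{32438}{45} \approx -720.84$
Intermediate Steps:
$\frac{9 + 5 \cdot 8}{90} H = \frac{9 + 5 \cdot 8}{90} \left(-1324\right) = \left(9 + 40\right) \frac{1}{90} \left(-1324\right) = 49 \cdot \frac{1}{90} \left(-1324\right) = \frac{49}{90} \left(-1324\right) = - \frac{32438}{45}$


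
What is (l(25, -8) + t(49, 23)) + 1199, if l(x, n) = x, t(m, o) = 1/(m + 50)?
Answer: 121177/99 ≈ 1224.0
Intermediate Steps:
t(m, o) = 1/(50 + m)
(l(25, -8) + t(49, 23)) + 1199 = (25 + 1/(50 + 49)) + 1199 = (25 + 1/99) + 1199 = 2476/99 + 1199 = 121177/99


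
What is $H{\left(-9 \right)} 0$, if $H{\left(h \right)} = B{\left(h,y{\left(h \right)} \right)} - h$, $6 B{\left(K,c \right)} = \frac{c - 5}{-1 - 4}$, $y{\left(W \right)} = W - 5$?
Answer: $0$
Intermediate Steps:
$y{\left(W \right)} = -5 + W$ ($y{\left(W \right)} = W - 5 = -5 + W$)
$B{\left(K,c \right)} = \frac{1}{6} - \frac{c}{30}$ ($B{\left(K,c \right)} = \frac{\left(c - 5\right) \frac{1}{-1 - 4}}{6} = \frac{\left(-5 + c\right) \frac{1}{-5}}{6} = \frac{\left(-5 + c\right) \left(- \frac{1}{5}\right)}{6} = \frac{1 - \frac{c}{5}}{6} = \frac{1}{6} - \frac{c}{30}$)
$H{\left(h \right)} = \frac{1}{3} - \frac{31 h}{30}$ ($H{\left(h \right)} = \left(\frac{1}{6} - \frac{-5 + h}{30}\right) - h = \left(\frac{1}{6} - \left(- \frac{1}{6} + \frac{h}{30}\right)\right) - h = \left(\frac{1}{3} - \frac{h}{30}\right) - h = \frac{1}{3} - \frac{31 h}{30}$)
$H{\left(-9 \right)} 0 = \left(\frac{1}{3} - - \frac{93}{10}\right) 0 = \left(\frac{1}{3} + \frac{93}{10}\right) 0 = \frac{289}{30} \cdot 0 = 0$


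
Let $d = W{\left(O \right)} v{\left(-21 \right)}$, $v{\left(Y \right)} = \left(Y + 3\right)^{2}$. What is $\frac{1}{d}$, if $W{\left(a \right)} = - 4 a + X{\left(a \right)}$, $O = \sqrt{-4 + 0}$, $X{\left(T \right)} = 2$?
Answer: $\frac{1}{11016} + \frac{i}{2754} \approx 9.0777 \cdot 10^{-5} + 0.00036311 i$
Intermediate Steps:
$O = 2 i$ ($O = \sqrt{-4} = 2 i \approx 2.0 i$)
$W{\left(a \right)} = 2 - 4 a$ ($W{\left(a \right)} = - 4 a + 2 = 2 - 4 a$)
$v{\left(Y \right)} = \left(3 + Y\right)^{2}$
$d = 648 - 2592 i$ ($d = \left(2 - 4 \cdot 2 i\right) \left(3 - 21\right)^{2} = \left(2 - 8 i\right) \left(-18\right)^{2} = \left(2 - 8 i\right) 324 = 648 - 2592 i \approx 648.0 - 2592.0 i$)
$\frac{1}{d} = \frac{1}{648 - 2592 i} = \frac{648 + 2592 i}{7138368}$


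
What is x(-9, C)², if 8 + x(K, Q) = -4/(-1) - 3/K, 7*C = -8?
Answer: 121/9 ≈ 13.444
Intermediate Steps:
C = -8/7 (C = (⅐)*(-8) = -8/7 ≈ -1.1429)
x(K, Q) = -4 - 3/K (x(K, Q) = -8 + (-4/(-1) - 3/K) = -8 + (-4*(-1) - 3/K) = -8 + (4 - 3/K) = -4 - 3/K)
x(-9, C)² = (-4 - 3/(-9))² = (-4 - 3*(-⅑))² = (-4 + ⅓)² = (-11/3)² = 121/9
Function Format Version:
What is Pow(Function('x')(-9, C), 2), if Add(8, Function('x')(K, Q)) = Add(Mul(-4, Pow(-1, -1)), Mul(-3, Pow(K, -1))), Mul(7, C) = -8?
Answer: Rational(121, 9) ≈ 13.444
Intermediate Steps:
C = Rational(-8, 7) (C = Mul(Rational(1, 7), -8) = Rational(-8, 7) ≈ -1.1429)
Function('x')(K, Q) = Add(-4, Mul(-3, Pow(K, -1))) (Function('x')(K, Q) = Add(-8, Add(Mul(-4, Pow(-1, -1)), Mul(-3, Pow(K, -1)))) = Add(-8, Add(Mul(-4, -1), Mul(-3, Pow(K, -1)))) = Add(-8, Add(4, Mul(-3, Pow(K, -1)))) = Add(-4, Mul(-3, Pow(K, -1))))
Pow(Function('x')(-9, C), 2) = Pow(Add(-4, Mul(-3, Pow(-9, -1))), 2) = Pow(Add(-4, Mul(-3, Rational(-1, 9))), 2) = Pow(Add(-4, Rational(1, 3)), 2) = Pow(Rational(-11, 3), 2) = Rational(121, 9)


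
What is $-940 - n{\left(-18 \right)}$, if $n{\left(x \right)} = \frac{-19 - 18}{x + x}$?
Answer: $- \frac{33877}{36} \approx -941.03$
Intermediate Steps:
$n{\left(x \right)} = - \frac{37}{2 x}$
$-940 - n{\left(-18 \right)} = -940 - - \frac{37}{2 \left(-18\right)} = -940 - \left(- \frac{37}{2}\right) \left(- \frac{1}{18}\right) = -940 - \frac{37}{36} = - \frac{33877}{36}$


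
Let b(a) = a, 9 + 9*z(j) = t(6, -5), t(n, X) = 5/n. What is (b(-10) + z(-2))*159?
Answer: -31217/18 ≈ -1734.3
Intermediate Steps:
z(j) = -49/54 (z(j) = -1 + (5/6)/9 = -1 + (5*(1/6))/9 = -1 + (1/9)*(5/6) = -1 + 5/54 = -49/54)
(b(-10) + z(-2))*159 = (-10 - 49/54)*159 = -589/54*159 = -31217/18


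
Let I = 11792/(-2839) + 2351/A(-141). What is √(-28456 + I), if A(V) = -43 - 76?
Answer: I*√11247745361377/19873 ≈ 168.76*I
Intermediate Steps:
A(V) = -119
I = -475161/19873 (I = 11792/(-2839) + 2351/(-119) = 11792*(-1/2839) + 2351*(-1/119) = -11792/2839 - 2351/119 = -475161/19873 ≈ -23.910)
√(-28456 + I) = √(-28456 - 475161/19873) = √(-565981249/19873) = I*√11247745361377/19873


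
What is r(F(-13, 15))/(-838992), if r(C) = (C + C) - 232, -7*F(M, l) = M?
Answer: 799/2936472 ≈ 0.00027210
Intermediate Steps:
F(M, l) = -M/7
r(C) = -232 + 2*C (r(C) = 2*C - 232 = -232 + 2*C)
r(F(-13, 15))/(-838992) = (-232 + 2*(-⅐*(-13)))/(-838992) = (-232 + 2*(13/7))*(-1/838992) = (-232 + 26/7)*(-1/838992) = -1598/7*(-1/838992) = 799/2936472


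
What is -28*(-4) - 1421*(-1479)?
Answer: 2101771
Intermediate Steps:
-28*(-4) - 1421*(-1479) = 112 + 2101659 = 2101771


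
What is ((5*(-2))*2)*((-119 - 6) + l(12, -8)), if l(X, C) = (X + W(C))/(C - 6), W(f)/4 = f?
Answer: 17300/7 ≈ 2471.4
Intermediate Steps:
W(f) = 4*f
l(X, C) = (X + 4*C)/(-6 + C) (l(X, C) = (X + 4*C)/(C - 6) = (X + 4*C)/(-6 + C))
((5*(-2))*2)*((-119 - 6) + l(12, -8)) = ((5*(-2))*2)*((-119 - 6) + (12 + 4*(-8))/(-6 - 8)) = (-10*2)*(-125 + (12 - 32)/(-14)) = -20*(-125 - 1/14*(-20)) = -20*(-125 + 10/7) = -20*(-865/7) = 17300/7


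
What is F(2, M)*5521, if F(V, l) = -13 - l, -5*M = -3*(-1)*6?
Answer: -259487/5 ≈ -51897.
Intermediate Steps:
M = -18/5 (M = -(-3*(-1))*6/5 = -3*6/5 = -1/5*18 = -18/5 ≈ -3.6000)
F(2, M)*5521 = (-13 - 1*(-18/5))*5521 = (-13 + 18/5)*5521 = -47/5*5521 = -259487/5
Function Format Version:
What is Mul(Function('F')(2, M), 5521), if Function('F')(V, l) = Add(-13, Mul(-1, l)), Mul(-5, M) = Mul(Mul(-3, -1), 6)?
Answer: Rational(-259487, 5) ≈ -51897.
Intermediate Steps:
M = Rational(-18, 5) (M = Mul(Rational(-1, 5), Mul(Mul(-3, -1), 6)) = Mul(Rational(-1, 5), Mul(3, 6)) = Mul(Rational(-1, 5), 18) = Rational(-18, 5) ≈ -3.6000)
Mul(Function('F')(2, M), 5521) = Mul(Add(-13, Mul(-1, Rational(-18, 5))), 5521) = Mul(Add(-13, Rational(18, 5)), 5521) = Mul(Rational(-47, 5), 5521) = Rational(-259487, 5)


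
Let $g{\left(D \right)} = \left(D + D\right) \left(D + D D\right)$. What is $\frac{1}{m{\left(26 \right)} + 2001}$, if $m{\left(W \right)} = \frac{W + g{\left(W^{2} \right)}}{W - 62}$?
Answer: $- \frac{6}{103112249} \approx -5.8189 \cdot 10^{-8}$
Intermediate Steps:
$g{\left(D \right)} = 2 D \left(D + D^{2}\right)$
$m{\left(W \right)} = \frac{W + 2 W^{4} \left(1 + W^{2}\right)}{-62 + W}$ ($m{\left(W \right)} = \frac{W + 2 \left(W^{2}\right)^{2} \left(1 + W^{2}\right)}{W - 62} = \frac{W + 2 W^{4} \left(1 + W^{2}\right)}{-62 + W}$)
$\frac{1}{m{\left(26 \right)} + 2001} = \frac{1}{\frac{26 + 2 \cdot 26^{4} + 2 \cdot 26^{6}}{-62 + 26} + 2001} = \frac{1}{\frac{26 + 2 \cdot 456976 + 2 \cdot 308915776}{-36} + 2001} = \frac{1}{- \frac{26 + 913952 + 617831552}{36} + 2001} = \frac{1}{\left(- \frac{1}{36}\right) 618745530 + 2001} = \frac{1}{- \frac{103124255}{6} + 2001} = \frac{1}{- \frac{103112249}{6}} = - \frac{6}{103112249}$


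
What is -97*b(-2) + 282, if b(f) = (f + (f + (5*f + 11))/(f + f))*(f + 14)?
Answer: 2319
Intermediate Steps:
b(f) = (14 + f)*(f + (11 + 6*f)/(2*f)) (b(f) = (f + (f + (11 + 5*f))/((2*f)))*(14 + f) = (f + (11 + 6*f)*(1/(2*f)))*(14 + f) = (f + (11 + 6*f)/(2*f))*(14 + f) = (14 + f)*(f + (11 + 6*f)/(2*f)))
-97*b(-2) + 282 = -97*(95/2 + (-2)**2 + 17*(-2) + 77/(-2)) + 282 = -97*(95/2 + 4 - 34 + 77*(-1/2)) + 282 = -97*(95/2 + 4 - 34 - 77/2) + 282 = -97*(-21) + 282 = 2037 + 282 = 2319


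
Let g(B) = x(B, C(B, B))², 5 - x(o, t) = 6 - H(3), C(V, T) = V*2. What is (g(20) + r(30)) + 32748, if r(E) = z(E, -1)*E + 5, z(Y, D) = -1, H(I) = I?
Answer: 32727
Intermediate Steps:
C(V, T) = 2*V
x(o, t) = 2 (x(o, t) = 5 - (6 - 1*3) = 5 - (6 - 3) = 5 - 1*3 = 5 - 3 = 2)
g(B) = 4 (g(B) = 2² = 4)
r(E) = 5 - E (r(E) = -E + 5 = 5 - E)
(g(20) + r(30)) + 32748 = (4 + (5 - 1*30)) + 32748 = (4 + (5 - 30)) + 32748 = (4 - 25) + 32748 = -21 + 32748 = 32727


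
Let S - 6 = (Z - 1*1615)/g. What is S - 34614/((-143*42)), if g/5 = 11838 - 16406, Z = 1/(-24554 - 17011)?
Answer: 2811431817119/237573486150 ≈ 11.834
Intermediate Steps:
Z = -1/41565 (Z = 1/(-41565) = -1/41565 ≈ -2.4059e-5)
g = -22840 (g = 5*(11838 - 16406) = 5*(-4568) = -22840)
S = 1440798769/237336150 (S = 6 + (-1/41565 - 1*1615)/(-22840) = 6 + (-1/41565 - 1615)*(-1/22840) = 6 - 67127476/41565*(-1/22840) = 6 + 16781869/237336150 = 1440798769/237336150 ≈ 6.0707)
S - 34614/((-143*42)) = 1440798769/237336150 - 34614/((-143*42)) = 1440798769/237336150 - 34614/(-6006) = 1440798769/237336150 - 34614*(-1/6006) = 1440798769/237336150 + 5769/1001 = 2811431817119/237573486150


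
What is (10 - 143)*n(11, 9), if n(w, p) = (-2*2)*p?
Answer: 4788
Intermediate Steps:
n(w, p) = -4*p
(10 - 143)*n(11, 9) = (10 - 143)*(-4*9) = -133*(-36) = 4788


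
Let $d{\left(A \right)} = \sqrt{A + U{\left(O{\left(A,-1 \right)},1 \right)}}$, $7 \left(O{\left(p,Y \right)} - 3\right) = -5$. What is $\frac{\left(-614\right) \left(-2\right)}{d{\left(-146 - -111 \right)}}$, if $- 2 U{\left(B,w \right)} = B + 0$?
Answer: $- \frac{1228 i \sqrt{1771}}{253} \approx - 204.26 i$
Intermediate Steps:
$O{\left(p,Y \right)} = \frac{16}{7}$ ($O{\left(p,Y \right)} = 3 + \frac{1}{7} \left(-5\right) = 3 - \frac{5}{7} = \frac{16}{7}$)
$U{\left(B,w \right)} = - \frac{B}{2}$ ($U{\left(B,w \right)} = - \frac{B + 0}{2} = - \frac{B}{2}$)
$d{\left(A \right)} = \sqrt{- \frac{8}{7} + A}$ ($d{\left(A \right)} = \sqrt{A - \frac{8}{7}} = \sqrt{- \frac{8}{7} + A}$)
$\frac{\left(-614\right) \left(-2\right)}{d{\left(-146 - -111 \right)}} = \frac{\left(-614\right) \left(-2\right)}{\frac{1}{7} \sqrt{-56 + 49 \left(-146 - -111\right)}} = \frac{1228}{\frac{1}{7} \sqrt{-56 + 49 \left(-146 + 111\right)}} = \frac{1228}{\frac{1}{7} \sqrt{-56 + 49 \left(-35\right)}} = \frac{1228}{\frac{1}{7} \sqrt{-56 - 1715}} = \frac{1228}{\frac{1}{7} \sqrt{-1771}} = \frac{1228}{\frac{1}{7} i \sqrt{1771}} = 1228 \left(- \frac{i \sqrt{1771}}{253}\right) = - \frac{1228 i \sqrt{1771}}{253}$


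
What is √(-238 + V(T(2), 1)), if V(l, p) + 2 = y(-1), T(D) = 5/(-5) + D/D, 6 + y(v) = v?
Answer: I*√247 ≈ 15.716*I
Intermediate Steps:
y(v) = -6 + v
T(D) = 0 (T(D) = 5*(-⅕) + 1 = -1 + 1 = 0)
V(l, p) = -9 (V(l, p) = -2 + (-6 - 1) = -2 - 7 = -9)
√(-238 + V(T(2), 1)) = √(-238 - 9) = √(-247) = I*√247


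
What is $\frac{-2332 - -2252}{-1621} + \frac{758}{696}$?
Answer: $\frac{642199}{564108} \approx 1.1384$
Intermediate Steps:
$\frac{-2332 - -2252}{-1621} + \frac{758}{696} = \left(-2332 + 2252\right) \left(- \frac{1}{1621}\right) + 758 \cdot \frac{1}{696} = \left(-80\right) \left(- \frac{1}{1621}\right) + \frac{379}{348} = \frac{80}{1621} + \frac{379}{348} = \frac{642199}{564108}$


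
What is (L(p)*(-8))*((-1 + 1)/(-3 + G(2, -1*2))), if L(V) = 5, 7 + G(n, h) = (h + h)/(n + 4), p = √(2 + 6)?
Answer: 0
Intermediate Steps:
p = 2*√2 (p = √8 = 2*√2 ≈ 2.8284)
G(n, h) = -7 + 2*h/(4 + n) (G(n, h) = -7 + (h + h)/(n + 4) = -7 + (2*h)/(4 + n) = -7 + 2*h/(4 + n))
(L(p)*(-8))*((-1 + 1)/(-3 + G(2, -1*2))) = (5*(-8))*((-1 + 1)/(-3 + (-28 - 7*2 + 2*(-1*2))/(4 + 2))) = -0/(-3 + (-28 - 14 + 2*(-2))/6) = -0/(-3 + (-28 - 14 - 4)/6) = -0/(-3 + (⅙)*(-46)) = -0/(-3 - 23/3) = -0/(-32/3) = -0*(-3)/32 = -40*0 = 0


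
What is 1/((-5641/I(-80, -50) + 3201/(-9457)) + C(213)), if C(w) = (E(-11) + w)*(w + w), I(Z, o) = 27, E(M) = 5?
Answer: 255339/23659388888 ≈ 1.0792e-5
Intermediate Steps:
C(w) = 2*w*(5 + w) (C(w) = (5 + w)*(w + w) = (5 + w)*(2*w) = 2*w*(5 + w))
1/((-5641/I(-80, -50) + 3201/(-9457)) + C(213)) = 1/((-5641/27 + 3201/(-9457)) + 2*213*(5 + 213)) = 1/((-5641*1/27 + 3201*(-1/9457)) + 2*213*218) = 1/((-5641/27 - 3201/9457) + 92868) = 1/(-53433364/255339 + 92868) = 1/(23659388888/255339) = 255339/23659388888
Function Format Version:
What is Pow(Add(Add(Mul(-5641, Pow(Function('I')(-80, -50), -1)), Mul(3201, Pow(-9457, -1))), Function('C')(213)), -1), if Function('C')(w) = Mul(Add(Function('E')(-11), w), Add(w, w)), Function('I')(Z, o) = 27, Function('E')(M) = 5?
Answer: Rational(255339, 23659388888) ≈ 1.0792e-5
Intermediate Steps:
Function('C')(w) = Mul(2, w, Add(5, w)) (Function('C')(w) = Mul(Add(5, w), Add(w, w)) = Mul(Add(5, w), Mul(2, w)) = Mul(2, w, Add(5, w)))
Pow(Add(Add(Mul(-5641, Pow(Function('I')(-80, -50), -1)), Mul(3201, Pow(-9457, -1))), Function('C')(213)), -1) = Pow(Add(Add(Mul(-5641, Pow(27, -1)), Mul(3201, Pow(-9457, -1))), Mul(2, 213, Add(5, 213))), -1) = Pow(Add(Add(Mul(-5641, Rational(1, 27)), Mul(3201, Rational(-1, 9457))), Mul(2, 213, 218)), -1) = Pow(Add(Add(Rational(-5641, 27), Rational(-3201, 9457)), 92868), -1) = Pow(Add(Rational(-53433364, 255339), 92868), -1) = Pow(Rational(23659388888, 255339), -1) = Rational(255339, 23659388888)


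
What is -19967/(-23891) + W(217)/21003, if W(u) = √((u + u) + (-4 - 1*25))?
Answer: 19967/23891 + 3*√5/7001 ≈ 0.83671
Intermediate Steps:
W(u) = √(-29 + 2*u) (W(u) = √(2*u + (-4 - 25)) = √(2*u - 29) = √(-29 + 2*u))
-19967/(-23891) + W(217)/21003 = -19967/(-23891) + √(-29 + 2*217)/21003 = -19967*(-1/23891) + √(-29 + 434)*(1/21003) = 19967/23891 + √405*(1/21003) = 19967/23891 + (9*√5)*(1/21003) = 19967/23891 + 3*√5/7001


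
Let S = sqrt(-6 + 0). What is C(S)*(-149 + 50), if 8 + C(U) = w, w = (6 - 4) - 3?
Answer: 891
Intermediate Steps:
S = I*sqrt(6) (S = sqrt(-6) = I*sqrt(6) ≈ 2.4495*I)
w = -1 (w = 2 - 3 = -1)
C(U) = -9 (C(U) = -8 - 1 = -9)
C(S)*(-149 + 50) = -9*(-149 + 50) = -9*(-99) = 891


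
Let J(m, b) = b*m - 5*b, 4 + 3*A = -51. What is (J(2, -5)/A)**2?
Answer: 81/121 ≈ 0.66942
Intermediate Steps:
A = -55/3 (A = -4/3 + (1/3)*(-51) = -4/3 - 17 = -55/3 ≈ -18.333)
J(m, b) = -5*b + b*m
(J(2, -5)/A)**2 = ((-5*(-5 + 2))/(-55/3))**2 = (-5*(-3)*(-3/55))**2 = (15*(-3/55))**2 = (-9/11)**2 = 81/121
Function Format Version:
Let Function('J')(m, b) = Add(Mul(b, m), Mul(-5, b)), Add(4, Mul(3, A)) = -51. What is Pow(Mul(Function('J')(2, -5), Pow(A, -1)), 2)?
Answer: Rational(81, 121) ≈ 0.66942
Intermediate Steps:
A = Rational(-55, 3) (A = Add(Rational(-4, 3), Mul(Rational(1, 3), -51)) = Add(Rational(-4, 3), -17) = Rational(-55, 3) ≈ -18.333)
Function('J')(m, b) = Add(Mul(-5, b), Mul(b, m))
Pow(Mul(Function('J')(2, -5), Pow(A, -1)), 2) = Pow(Mul(Mul(-5, Add(-5, 2)), Pow(Rational(-55, 3), -1)), 2) = Pow(Mul(Mul(-5, -3), Rational(-3, 55)), 2) = Pow(Mul(15, Rational(-3, 55)), 2) = Pow(Rational(-9, 11), 2) = Rational(81, 121)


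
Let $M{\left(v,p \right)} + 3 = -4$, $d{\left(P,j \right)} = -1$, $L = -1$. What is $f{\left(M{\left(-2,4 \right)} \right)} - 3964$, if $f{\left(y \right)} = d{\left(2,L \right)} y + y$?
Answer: $-3964$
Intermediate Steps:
$M{\left(v,p \right)} = -7$ ($M{\left(v,p \right)} = -3 - 4 = -7$)
$f{\left(y \right)} = 0$ ($f{\left(y \right)} = - y + y = 0$)
$f{\left(M{\left(-2,4 \right)} \right)} - 3964 = 0 - 3964 = -3964$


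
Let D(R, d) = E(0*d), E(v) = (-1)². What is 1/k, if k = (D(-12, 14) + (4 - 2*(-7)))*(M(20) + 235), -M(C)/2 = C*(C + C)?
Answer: -1/25935 ≈ -3.8558e-5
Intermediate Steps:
E(v) = 1
M(C) = -4*C² (M(C) = -2*C*(C + C) = -2*C*2*C = -4*C²)
D(R, d) = 1
k = -25935 (k = (1 + (4 - 2*(-7)))*(-4*20² + 235) = (1 + (4 + 14))*(-4*400 + 235) = (1 + 18)*(-1600 + 235) = 19*(-1365) = -25935)
1/k = 1/(-25935) = -1/25935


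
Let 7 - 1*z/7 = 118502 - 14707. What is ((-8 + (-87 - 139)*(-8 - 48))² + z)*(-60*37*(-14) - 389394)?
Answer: -57059851955832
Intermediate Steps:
z = -726516 (z = 49 - 7*(118502 - 14707) = 49 - 7*103795 = 49 - 726565 = -726516)
((-8 + (-87 - 139)*(-8 - 48))² + z)*(-60*37*(-14) - 389394) = ((-8 + (-87 - 139)*(-8 - 48))² - 726516)*(-60*37*(-14) - 389394) = ((-8 - 226*(-56))² - 726516)*(-2220*(-14) - 389394) = ((-8 + 12656)² - 726516)*(31080 - 389394) = (12648² - 726516)*(-358314) = (159971904 - 726516)*(-358314) = 159245388*(-358314) = -57059851955832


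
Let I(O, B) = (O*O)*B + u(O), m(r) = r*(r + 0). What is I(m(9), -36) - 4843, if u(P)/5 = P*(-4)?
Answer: -242659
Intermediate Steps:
u(P) = -20*P (u(P) = 5*(P*(-4)) = 5*(-4*P) = -20*P)
m(r) = r² (m(r) = r*r = r²)
I(O, B) = -20*O + B*O² (I(O, B) = (O*O)*B - 20*O = O²*B - 20*O = B*O² - 20*O = -20*O + B*O²)
I(m(9), -36) - 4843 = 9²*(-20 - 36*9²) - 4843 = 81*(-20 - 36*81) - 4843 = 81*(-20 - 2916) - 4843 = 81*(-2936) - 4843 = -237816 - 4843 = -242659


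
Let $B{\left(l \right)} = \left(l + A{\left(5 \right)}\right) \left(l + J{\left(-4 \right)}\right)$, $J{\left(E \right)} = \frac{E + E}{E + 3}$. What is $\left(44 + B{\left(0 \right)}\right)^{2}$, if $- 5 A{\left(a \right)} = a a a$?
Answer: $24336$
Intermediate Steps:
$J{\left(E \right)} = \frac{2 E}{3 + E}$
$A{\left(a \right)} = - \frac{a^{3}}{5}$ ($A{\left(a \right)} = - \frac{a a a}{5} = - \frac{a^{2} a}{5} = - \frac{a^{3}}{5}$)
$B{\left(l \right)} = \left(-25 + l\right) \left(8 + l\right)$ ($B{\left(l \right)} = \left(l - \frac{5^{3}}{5}\right) \left(l + 2 \left(-4\right) \frac{1}{3 - 4}\right) = \left(l - 25\right) \left(l + 2 \left(-4\right) \frac{1}{-1}\right) = \left(l - 25\right) \left(l + 2 \left(-4\right) \left(-1\right)\right) = \left(-25 + l\right) \left(l + 8\right) = \left(-25 + l\right) \left(8 + l\right)$)
$\left(44 + B{\left(0 \right)}\right)^{2} = \left(44 - \left(200 - 0^{2}\right)\right)^{2} = \left(44 + \left(-200 + 0 + 0\right)\right)^{2} = \left(44 - 200\right)^{2} = \left(-156\right)^{2} = 24336$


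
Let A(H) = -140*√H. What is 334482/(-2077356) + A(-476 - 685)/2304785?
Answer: -55747/346226 - 12*I*√129/65851 ≈ -0.16101 - 0.0020697*I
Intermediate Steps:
334482/(-2077356) + A(-476 - 685)/2304785 = 334482/(-2077356) - 140*√(-476 - 685)/2304785 = 334482*(-1/2077356) - 420*I*√129*(1/2304785) = -55747/346226 - 420*I*√129*(1/2304785) = -55747/346226 - 12*I*√129/65851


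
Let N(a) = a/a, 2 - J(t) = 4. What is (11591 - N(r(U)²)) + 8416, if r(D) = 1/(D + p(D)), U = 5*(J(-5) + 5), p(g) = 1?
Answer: 20006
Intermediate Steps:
J(t) = -2 (J(t) = 2 - 1*4 = 2 - 4 = -2)
U = 15 (U = 5*(-2 + 5) = 5*3 = 15)
r(D) = 1/(1 + D) (r(D) = 1/(D + 1) = 1/(1 + D))
N(a) = 1
(11591 - N(r(U)²)) + 8416 = (11591 - 1*1) + 8416 = (11591 - 1) + 8416 = 11590 + 8416 = 20006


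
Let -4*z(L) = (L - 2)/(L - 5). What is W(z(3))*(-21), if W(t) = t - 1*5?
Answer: 819/8 ≈ 102.38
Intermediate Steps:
z(L) = -(-2 + L)/(4*(-5 + L)) (z(L) = -(L - 2)/(4*(L - 5)) = -(-2 + L)/(4*(-5 + L)))
W(t) = -5 + t (W(t) = t - 5 = -5 + t)
W(z(3))*(-21) = (-5 + (2 - 1*3)/(4*(-5 + 3)))*(-21) = (-5 + (1/4)*(2 - 3)/(-2))*(-21) = (-5 + (1/4)*(-1/2)*(-1))*(-21) = (-5 + 1/8)*(-21) = -39/8*(-21) = 819/8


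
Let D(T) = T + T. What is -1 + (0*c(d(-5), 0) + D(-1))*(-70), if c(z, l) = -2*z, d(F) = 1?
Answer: 139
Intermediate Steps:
D(T) = 2*T
-1 + (0*c(d(-5), 0) + D(-1))*(-70) = -1 + (0*(-2*1) + 2*(-1))*(-70) = -1 + (0*(-2) - 2)*(-70) = -1 + (0 - 2)*(-70) = -1 - 2*(-70) = -1 + 140 = 139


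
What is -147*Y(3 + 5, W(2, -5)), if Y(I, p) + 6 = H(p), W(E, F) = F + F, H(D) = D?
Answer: 2352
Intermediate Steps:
W(E, F) = 2*F
Y(I, p) = -6 + p
-147*Y(3 + 5, W(2, -5)) = -147*(-6 + 2*(-5)) = -147*(-6 - 10) = -147*(-16) = 2352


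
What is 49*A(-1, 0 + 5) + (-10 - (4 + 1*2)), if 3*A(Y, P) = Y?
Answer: -97/3 ≈ -32.333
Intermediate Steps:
A(Y, P) = Y/3
49*A(-1, 0 + 5) + (-10 - (4 + 1*2)) = 49*((1/3)*(-1)) + (-10 - (4 + 1*2)) = 49*(-1/3) + (-10 - (4 + 2)) = -49/3 + (-10 - 1*6) = -49/3 + (-10 - 6) = -49/3 - 16 = -97/3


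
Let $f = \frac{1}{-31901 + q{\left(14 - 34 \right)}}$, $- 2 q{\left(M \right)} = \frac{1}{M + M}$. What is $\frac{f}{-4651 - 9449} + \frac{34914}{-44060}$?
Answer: $- \frac{6281781659899}{7927344352170} \approx -0.79242$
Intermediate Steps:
$q{\left(M \right)} = - \frac{1}{4 M}$ ($q{\left(M \right)} = - \frac{1}{2 \left(M + M\right)} = - \frac{1}{2 \cdot 2 M} = - \frac{\frac{1}{2} \frac{1}{M}}{2} = - \frac{1}{4 M}$)
$f = - \frac{80}{2552079}$ ($f = \frac{1}{-31901 - \frac{1}{4 \left(14 - 34\right)}} = \frac{1}{-31901 - \frac{1}{4 \left(-20\right)}} = \frac{1}{-31901 - - \frac{1}{80}} = \frac{1}{-31901 + \frac{1}{80}} = \frac{1}{- \frac{2552079}{80}} = - \frac{80}{2552079} \approx -3.1347 \cdot 10^{-5}$)
$\frac{f}{-4651 - 9449} + \frac{34914}{-44060} = - \frac{80}{2552079 \left(-4651 - 9449\right)} + \frac{34914}{-44060} = - \frac{80}{2552079 \left(-4651 - 9449\right)} + 34914 \left(- \frac{1}{44060}\right) = - \frac{80}{2552079 \left(-14100\right)} - \frac{17457}{22030} = \left(- \frac{80}{2552079}\right) \left(- \frac{1}{14100}\right) - \frac{17457}{22030} = \frac{4}{1799215695} - \frac{17457}{22030} = - \frac{6281781659899}{7927344352170}$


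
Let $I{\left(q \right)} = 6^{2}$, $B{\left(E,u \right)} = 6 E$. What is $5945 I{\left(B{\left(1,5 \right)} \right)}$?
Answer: $214020$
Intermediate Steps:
$I{\left(q \right)} = 36$
$5945 I{\left(B{\left(1,5 \right)} \right)} = 5945 \cdot 36 = 214020$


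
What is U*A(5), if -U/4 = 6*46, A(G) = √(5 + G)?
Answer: -1104*√10 ≈ -3491.2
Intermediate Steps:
U = -1104 (U = -24*46 = -4*276 = -1104)
U*A(5) = -1104*√(5 + 5) = -1104*√10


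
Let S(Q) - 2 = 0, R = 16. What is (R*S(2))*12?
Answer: 384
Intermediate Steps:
S(Q) = 2 (S(Q) = 2 + 0 = 2)
(R*S(2))*12 = (16*2)*12 = 32*12 = 384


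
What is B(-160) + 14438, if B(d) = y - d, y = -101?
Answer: 14497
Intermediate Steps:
B(d) = -101 - d
B(-160) + 14438 = (-101 - 1*(-160)) + 14438 = (-101 + 160) + 14438 = 59 + 14438 = 14497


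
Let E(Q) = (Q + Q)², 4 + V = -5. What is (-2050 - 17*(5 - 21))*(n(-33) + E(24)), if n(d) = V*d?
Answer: -4624578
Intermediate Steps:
V = -9 (V = -4 - 5 = -9)
E(Q) = 4*Q² (E(Q) = (2*Q)² = 4*Q²)
n(d) = -9*d
(-2050 - 17*(5 - 21))*(n(-33) + E(24)) = (-2050 - 17*(5 - 21))*(-9*(-33) + 4*24²) = (-2050 - 17*(-16))*(297 + 4*576) = (-2050 + 272)*(297 + 2304) = -1778*2601 = -4624578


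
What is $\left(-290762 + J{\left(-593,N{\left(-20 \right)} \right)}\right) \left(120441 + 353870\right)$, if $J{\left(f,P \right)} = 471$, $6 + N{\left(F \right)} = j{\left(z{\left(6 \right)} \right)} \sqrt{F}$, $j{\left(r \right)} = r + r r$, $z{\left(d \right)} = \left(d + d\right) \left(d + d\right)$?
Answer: $-137688214501$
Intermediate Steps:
$z{\left(d \right)} = 4 d^{2}$ ($z{\left(d \right)} = 2 d 2 d = 4 d^{2}$)
$j{\left(r \right)} = r + r^{2}$
$N{\left(F \right)} = -6 + 20880 \sqrt{F}$ ($N{\left(F \right)} = -6 + 4 \cdot 6^{2} \left(1 + 4 \cdot 6^{2}\right) \sqrt{F} = -6 + 4 \cdot 36 \left(1 + 4 \cdot 36\right) \sqrt{F} = -6 + 144 \left(1 + 144\right) \sqrt{F} = -6 + 144 \cdot 145 \sqrt{F} = -6 + 20880 \sqrt{F}$)
$\left(-290762 + J{\left(-593,N{\left(-20 \right)} \right)}\right) \left(120441 + 353870\right) = \left(-290762 + 471\right) \left(120441 + 353870\right) = \left(-290291\right) 474311 = -137688214501$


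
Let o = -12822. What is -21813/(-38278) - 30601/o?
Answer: 362757841/122700129 ≈ 2.9565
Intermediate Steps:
-21813/(-38278) - 30601/o = -21813/(-38278) - 30601/(-12822) = -21813*(-1/38278) - 30601*(-1/12822) = 21813/38278 + 30601/12822 = 362757841/122700129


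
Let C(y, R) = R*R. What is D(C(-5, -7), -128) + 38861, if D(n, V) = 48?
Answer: 38909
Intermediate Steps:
C(y, R) = R**2
D(C(-5, -7), -128) + 38861 = 48 + 38861 = 38909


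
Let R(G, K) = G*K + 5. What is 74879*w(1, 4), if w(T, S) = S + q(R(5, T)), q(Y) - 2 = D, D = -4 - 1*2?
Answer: 0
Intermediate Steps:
R(G, K) = 5 + G*K
D = -6 (D = -4 - 2 = -6)
q(Y) = -4 (q(Y) = 2 - 6 = -4)
w(T, S) = -4 + S (w(T, S) = S - 4 = -4 + S)
74879*w(1, 4) = 74879*(-4 + 4) = 74879*0 = 0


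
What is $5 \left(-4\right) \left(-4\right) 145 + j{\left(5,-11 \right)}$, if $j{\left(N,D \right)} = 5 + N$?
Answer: $11610$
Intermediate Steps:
$5 \left(-4\right) \left(-4\right) 145 + j{\left(5,-11 \right)} = 5 \left(-4\right) \left(-4\right) 145 + \left(5 + 5\right) = \left(-20\right) \left(-4\right) 145 + 10 = 80 \cdot 145 + 10 = 11600 + 10 = 11610$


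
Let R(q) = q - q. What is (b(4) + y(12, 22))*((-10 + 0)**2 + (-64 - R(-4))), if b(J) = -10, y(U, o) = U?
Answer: 72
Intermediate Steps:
R(q) = 0
(b(4) + y(12, 22))*((-10 + 0)**2 + (-64 - R(-4))) = (-10 + 12)*((-10 + 0)**2 + (-64 - 1*0)) = 2*((-10)**2 + (-64 + 0)) = 2*(100 - 64) = 2*36 = 72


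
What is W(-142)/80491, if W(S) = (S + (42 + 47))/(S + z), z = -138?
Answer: 53/22537480 ≈ 2.3516e-6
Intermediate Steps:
W(S) = (89 + S)/(-138 + S) (W(S) = (S + (42 + 47))/(S - 138) = (S + 89)/(-138 + S) = (89 + S)/(-138 + S))
W(-142)/80491 = ((89 - 142)/(-138 - 142))/80491 = (-53/(-280))*(1/80491) = -1/280*(-53)*(1/80491) = (53/280)*(1/80491) = 53/22537480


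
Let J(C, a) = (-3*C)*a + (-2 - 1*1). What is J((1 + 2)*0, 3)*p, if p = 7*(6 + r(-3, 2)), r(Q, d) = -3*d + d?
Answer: -42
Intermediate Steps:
J(C, a) = -3 - 3*C*a (J(C, a) = -3*C*a + (-2 - 1) = -3*C*a - 3 = -3 - 3*C*a)
r(Q, d) = -2*d
p = 14 (p = 7*(6 - 2*2) = 7*(6 - 4) = 7*2 = 14)
J((1 + 2)*0, 3)*p = (-3 - 3*(1 + 2)*0*3)*14 = (-3 - 3*3*0*3)*14 = (-3 - 3*0*3)*14 = (-3 + 0)*14 = -3*14 = -42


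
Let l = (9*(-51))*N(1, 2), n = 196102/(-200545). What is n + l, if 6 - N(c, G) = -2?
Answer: -736597342/200545 ≈ -3673.0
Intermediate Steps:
N(c, G) = 8 (N(c, G) = 6 - 1*(-2) = 6 + 2 = 8)
n = -196102/200545 (n = 196102*(-1/200545) = -196102/200545 ≈ -0.97785)
l = -3672 (l = (9*(-51))*8 = -459*8 = -3672)
n + l = -196102/200545 - 3672 = -736597342/200545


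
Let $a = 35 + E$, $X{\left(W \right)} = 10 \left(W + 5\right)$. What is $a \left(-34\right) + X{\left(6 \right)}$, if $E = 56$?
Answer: $-2984$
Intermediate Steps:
$X{\left(W \right)} = 50 + 10 W$ ($X{\left(W \right)} = 10 \left(5 + W\right) = 50 + 10 W$)
$a = 91$ ($a = 35 + 56 = 91$)
$a \left(-34\right) + X{\left(6 \right)} = 91 \left(-34\right) + \left(50 + 10 \cdot 6\right) = -3094 + \left(50 + 60\right) = -3094 + 110 = -2984$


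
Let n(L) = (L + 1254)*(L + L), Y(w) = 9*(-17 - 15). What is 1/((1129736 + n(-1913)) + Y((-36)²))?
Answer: 1/3650782 ≈ 2.7391e-7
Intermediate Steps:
Y(w) = -288 (Y(w) = 9*(-32) = -288)
n(L) = 2*L*(1254 + L) (n(L) = (1254 + L)*(2*L) = 2*L*(1254 + L))
1/((1129736 + n(-1913)) + Y((-36)²)) = 1/((1129736 + 2*(-1913)*(1254 - 1913)) - 288) = 1/((1129736 + 2*(-1913)*(-659)) - 288) = 1/((1129736 + 2521334) - 288) = 1/(3651070 - 288) = 1/3650782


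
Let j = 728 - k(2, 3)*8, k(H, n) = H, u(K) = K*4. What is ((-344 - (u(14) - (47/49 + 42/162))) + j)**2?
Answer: 171717414544/1750329 ≈ 98106.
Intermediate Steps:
u(K) = 4*K
j = 712 (j = 728 - 2*8 = 728 - 1*16 = 728 - 16 = 712)
((-344 - (u(14) - (47/49 + 42/162))) + j)**2 = ((-344 - (4*14 - (47/49 + 42/162))) + 712)**2 = ((-344 - (56 - (47*(1/49) + 42*(1/162)))) + 712)**2 = ((-344 - (56 - (47/49 + 7/27))) + 712)**2 = ((-344 - (56 - 1*1612/1323)) + 712)**2 = ((-344 - (56 - 1612/1323)) + 712)**2 = ((-344 - 1*72476/1323) + 712)**2 = ((-344 - 72476/1323) + 712)**2 = (-527588/1323 + 712)**2 = (414388/1323)**2 = 171717414544/1750329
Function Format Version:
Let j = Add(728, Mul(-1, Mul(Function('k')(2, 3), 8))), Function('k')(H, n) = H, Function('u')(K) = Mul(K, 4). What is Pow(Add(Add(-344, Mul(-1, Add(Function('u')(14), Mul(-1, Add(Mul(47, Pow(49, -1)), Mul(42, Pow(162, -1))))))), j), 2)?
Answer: Rational(171717414544, 1750329) ≈ 98106.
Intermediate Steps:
Function('u')(K) = Mul(4, K)
j = 712 (j = Add(728, Mul(-1, Mul(2, 8))) = Add(728, Mul(-1, 16)) = Add(728, -16) = 712)
Pow(Add(Add(-344, Mul(-1, Add(Function('u')(14), Mul(-1, Add(Mul(47, Pow(49, -1)), Mul(42, Pow(162, -1))))))), j), 2) = Pow(Add(Add(-344, Mul(-1, Add(Mul(4, 14), Mul(-1, Add(Mul(47, Pow(49, -1)), Mul(42, Pow(162, -1))))))), 712), 2) = Pow(Add(Add(-344, Mul(-1, Add(56, Mul(-1, Add(Mul(47, Rational(1, 49)), Mul(42, Rational(1, 162))))))), 712), 2) = Pow(Add(Add(-344, Mul(-1, Add(56, Mul(-1, Add(Rational(47, 49), Rational(7, 27)))))), 712), 2) = Pow(Add(Add(-344, Mul(-1, Add(56, Mul(-1, Rational(1612, 1323))))), 712), 2) = Pow(Add(Add(-344, Mul(-1, Add(56, Rational(-1612, 1323)))), 712), 2) = Pow(Add(Add(-344, Mul(-1, Rational(72476, 1323))), 712), 2) = Pow(Add(Add(-344, Rational(-72476, 1323)), 712), 2) = Pow(Add(Rational(-527588, 1323), 712), 2) = Pow(Rational(414388, 1323), 2) = Rational(171717414544, 1750329)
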